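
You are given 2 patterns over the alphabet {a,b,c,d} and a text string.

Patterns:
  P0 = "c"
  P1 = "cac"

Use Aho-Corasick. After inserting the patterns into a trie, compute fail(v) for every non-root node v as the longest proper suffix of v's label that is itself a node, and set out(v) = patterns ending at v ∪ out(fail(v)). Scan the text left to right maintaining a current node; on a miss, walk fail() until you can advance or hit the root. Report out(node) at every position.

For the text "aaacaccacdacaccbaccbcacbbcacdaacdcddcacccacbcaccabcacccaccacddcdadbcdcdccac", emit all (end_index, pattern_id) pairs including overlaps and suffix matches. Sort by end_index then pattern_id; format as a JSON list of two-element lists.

Build automaton:
Trie nodes:
  n0 'ε': c→1
  n1 'c': a→2  [P0 ends]
  n2 'ca': c→3
  n3 'cac': ·  [P1 ends]

BFS fail/out derivation:
  n1('c'): parent n0 fail=0; on 'c' 0 → fail=0;  out {0}∪∅={0}
  n2('ca'): parent n1 fail=0; on 'a' 0 → fail=0;  out ∅∪∅=∅
  n3('cac'): parent n2 fail=0; on 'c' 0 → fail=1;  out {1}∪{0}={0,1}

Run:
[0] read 'a'  n0⇒n0
[1] read 'a'  n0⇒n0
[2] read 'a'  n0⇒n0
[3] read 'c'  n0⇒n1  emit P0@[3:3]
[4] read 'a'  n1⇒n2
[5] read 'c'  n2⇒n3  emit P0@[5:5],P1@[3:5]
[6] read 'c'  n3⇒n1 (fail-walked)  emit P0@[6:6]
[7] read 'a'  n1⇒n2
[8] read 'c'  n2⇒n3  emit P0@[8:8],P1@[6:8]
[9] read 'd'  n3⇒n0 (fail-walked)
[10] read 'a'  n0⇒n0
[11] read 'c'  n0⇒n1  emit P0@[11:11]
[12] read 'a'  n1⇒n2
[13] read 'c'  n2⇒n3  emit P0@[13:13],P1@[11:13]
[14] read 'c'  n3⇒n1 (fail-walked)  emit P0@[14:14]
[15] read 'b'  n1⇒n0 (fail-walked)
[16] read 'a'  n0⇒n0
[17] read 'c'  n0⇒n1  emit P0@[17:17]
[18] read 'c'  n1⇒n1 (fail-walked)  emit P0@[18:18]
[19] read 'b'  n1⇒n0 (fail-walked)
[20] read 'c'  n0⇒n1  emit P0@[20:20]
[21] read 'a'  n1⇒n2
[22] read 'c'  n2⇒n3  emit P0@[22:22],P1@[20:22]
[23] read 'b'  n3⇒n0 (fail-walked)
[24] read 'b'  n0⇒n0
[25] read 'c'  n0⇒n1  emit P0@[25:25]
[26] read 'a'  n1⇒n2
[27] read 'c'  n2⇒n3  emit P0@[27:27],P1@[25:27]
[28] read 'd'  n3⇒n0 (fail-walked)
[29] read 'a'  n0⇒n0
[30] read 'a'  n0⇒n0
[31] read 'c'  n0⇒n1  emit P0@[31:31]
[32] read 'd'  n1⇒n0 (fail-walked)
[33] read 'c'  n0⇒n1  emit P0@[33:33]
[34] read 'd'  n1⇒n0 (fail-walked)
[35] read 'd'  n0⇒n0
[36] read 'c'  n0⇒n1  emit P0@[36:36]
[37] read 'a'  n1⇒n2
[38] read 'c'  n2⇒n3  emit P0@[38:38],P1@[36:38]
[39] read 'c'  n3⇒n1 (fail-walked)  emit P0@[39:39]
[40] read 'c'  n1⇒n1 (fail-walked)  emit P0@[40:40]
[41] read 'a'  n1⇒n2
[42] read 'c'  n2⇒n3  emit P0@[42:42],P1@[40:42]
[43] read 'b'  n3⇒n0 (fail-walked)
[44] read 'c'  n0⇒n1  emit P0@[44:44]
[45] read 'a'  n1⇒n2
[46] read 'c'  n2⇒n3  emit P0@[46:46],P1@[44:46]
[47] read 'c'  n3⇒n1 (fail-walked)  emit P0@[47:47]
[48] read 'a'  n1⇒n2
[49] read 'b'  n2⇒n0 (fail-walked)
[50] read 'c'  n0⇒n1  emit P0@[50:50]
[51] read 'a'  n1⇒n2
[52] read 'c'  n2⇒n3  emit P0@[52:52],P1@[50:52]
[53] read 'c'  n3⇒n1 (fail-walked)  emit P0@[53:53]
[54] read 'c'  n1⇒n1 (fail-walked)  emit P0@[54:54]
[55] read 'a'  n1⇒n2
[56] read 'c'  n2⇒n3  emit P0@[56:56],P1@[54:56]
[57] read 'c'  n3⇒n1 (fail-walked)  emit P0@[57:57]
[58] read 'a'  n1⇒n2
[59] read 'c'  n2⇒n3  emit P0@[59:59],P1@[57:59]
[60] read 'd'  n3⇒n0 (fail-walked)
[61] read 'd'  n0⇒n0
[62] read 'c'  n0⇒n1  emit P0@[62:62]
[63] read 'd'  n1⇒n0 (fail-walked)
[64] read 'a'  n0⇒n0
[65] read 'd'  n0⇒n0
[66] read 'b'  n0⇒n0
[67] read 'c'  n0⇒n1  emit P0@[67:67]
[68] read 'd'  n1⇒n0 (fail-walked)
[69] read 'c'  n0⇒n1  emit P0@[69:69]
[70] read 'd'  n1⇒n0 (fail-walked)
[71] read 'c'  n0⇒n1  emit P0@[71:71]
[72] read 'c'  n1⇒n1 (fail-walked)  emit P0@[72:72]
[73] read 'a'  n1⇒n2
[74] read 'c'  n2⇒n3  emit P0@[74:74],P1@[72:74]

Matches: [[3,0],[5,0],[5,1],[6,0],[8,0],[8,1],[11,0],[13,0],[13,1],[14,0],[17,0],[18,0],[20,0],[22,0],[22,1],[25,0],[27,0],[27,1],[31,0],[33,0],[36,0],[38,0],[38,1],[39,0],[40,0],[42,0],[42,1],[44,0],[46,0],[46,1],[47,0],[50,0],[52,0],[52,1],[53,0],[54,0],[56,0],[56,1],[57,0],[59,0],[59,1],[62,0],[67,0],[69,0],[71,0],[72,0],[74,0],[74,1]]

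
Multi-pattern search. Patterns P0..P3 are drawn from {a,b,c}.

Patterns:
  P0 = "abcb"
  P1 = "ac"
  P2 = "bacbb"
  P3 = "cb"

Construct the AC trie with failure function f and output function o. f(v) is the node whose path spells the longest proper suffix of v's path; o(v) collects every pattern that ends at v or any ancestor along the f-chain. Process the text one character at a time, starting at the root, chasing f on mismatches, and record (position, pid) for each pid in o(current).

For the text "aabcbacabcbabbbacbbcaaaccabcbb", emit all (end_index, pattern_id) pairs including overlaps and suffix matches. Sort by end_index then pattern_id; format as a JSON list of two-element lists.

Build:
Trie nodes:
  n0 'ε': a→1 b→6 c→11
  n1 'a': b→2 c→5
  n2 'ab': c→3
  n3 'abc': b→4
  n4 'abcb': ·  ←P0
  n5 'ac': ·  ←P1
  n6 'b': a→7
  n7 'ba': c→8
  n8 'bac': b→9
  n9 'bacb': b→10
  n10 'bacbb': ·  ←P2
  n11 'c': b→12
  n12 'cb': ·  ←P3

BFS fail/out derivation:
  n1('a'): parent n0 fail=0; on 'a' 0 → fail=0;  out ∅∪∅=∅
  n6('b'): parent n0 fail=0; on 'b' 0 → fail=0;  out ∅∪∅=∅
  n11('c'): parent n0 fail=0; on 'c' 0 → fail=0;  out ∅∪∅=∅
  n2('ab'): parent n1 fail=0; on 'b' 0 → fail=6;  out ∅∪∅=∅
  n5('ac'): parent n1 fail=0; on 'c' 0 → fail=11;  out {1}∪∅={1}
  n7('ba'): parent n6 fail=0; on 'a' 0 → fail=1;  out ∅∪∅=∅
  n12('cb'): parent n11 fail=0; on 'b' 0 → fail=6;  out {3}∪∅={3}
  n3('abc'): parent n2 fail=6; on 'c' 6→0 → fail=11;  out ∅∪∅=∅
  n8('bac'): parent n7 fail=1; on 'c' 1 → fail=5;  out ∅∪{1}={1}
  n4('abcb'): parent n3 fail=11; on 'b' 11 → fail=12;  out {0}∪{3}={0,3}
  n9('bacb'): parent n8 fail=5; on 'b' 5→11 → fail=12;  out ∅∪{3}={3}
  n10('bacbb'): parent n9 fail=12; on 'b' 12→6→0 → fail=6;  out {2}∪∅={2}

Run:
i=0 'a': node 0→1
i=1 'a': node 1→1 ·f
i=2 'b': node 1→2
i=3 'c': node 2→3
i=4 'b': node 3→4  → match P0@[1:4],P3@[3:4]
i=5 'a': node 4→7 ·f
i=6 'c': node 7→8  → match P1@[5:6]
i=7 'a': node 8→1 ·f
i=8 'b': node 1→2
i=9 'c': node 2→3
i=10 'b': node 3→4  → match P0@[7:10],P3@[9:10]
i=11 'a': node 4→7 ·f
i=12 'b': node 7→2 ·f
i=13 'b': node 2→6 ·f
i=14 'b': node 6→6 ·f
i=15 'a': node 6→7
i=16 'c': node 7→8  → match P1@[15:16]
i=17 'b': node 8→9  → match P3@[16:17]
i=18 'b': node 9→10  → match P2@[14:18]
i=19 'c': node 10→11 ·f
i=20 'a': node 11→1 ·f
i=21 'a': node 1→1 ·f
i=22 'a': node 1→1 ·f
i=23 'c': node 1→5  → match P1@[22:23]
i=24 'c': node 5→11 ·f
i=25 'a': node 11→1 ·f
i=26 'b': node 1→2
i=27 'c': node 2→3
i=28 'b': node 3→4  → match P0@[25:28],P3@[27:28]
i=29 'b': node 4→6 ·f

Result: [[4,0],[4,3],[6,1],[10,0],[10,3],[16,1],[17,3],[18,2],[23,1],[28,0],[28,3]]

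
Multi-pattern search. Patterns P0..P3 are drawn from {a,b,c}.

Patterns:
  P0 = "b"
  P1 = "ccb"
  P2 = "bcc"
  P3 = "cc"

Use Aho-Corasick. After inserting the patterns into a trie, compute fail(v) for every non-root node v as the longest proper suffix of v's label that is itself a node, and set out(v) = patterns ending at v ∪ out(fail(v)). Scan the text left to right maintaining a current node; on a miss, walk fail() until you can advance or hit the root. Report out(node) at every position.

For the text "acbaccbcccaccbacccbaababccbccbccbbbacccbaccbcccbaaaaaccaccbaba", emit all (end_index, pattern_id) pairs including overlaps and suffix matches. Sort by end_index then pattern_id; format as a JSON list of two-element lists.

Build:
Trie nodes:
  n0 'ε': b→1 c→2
  n1 'b': c→5  [P0 ends]
  n2 'c': c→3
  n3 'cc': b→4  [P3 ends]
  n4 'ccb': ·  [P1 ends]
  n5 'bc': c→6
  n6 'bcc': ·  [P2 ends]

Failure links (BFS by depth):
  fail(1) 'b': from fail(0)=0 chase 'b': 0 ⇒ 0;  out={0}∪out(0)={0}
  fail(2) 'c': from fail(0)=0 chase 'c': 0 ⇒ 0;  out=∅∪out(0)=∅
  fail(3) 'cc': from fail(2)=0 chase 'c': 0 ⇒ 2;  out={3}∪out(2)={3}
  fail(5) 'bc': from fail(1)=0 chase 'c': 0 ⇒ 2;  out=∅∪out(2)=∅
  fail(4) 'ccb': from fail(3)=2 chase 'b': 2→0 ⇒ 1;  out={1}∪out(1)={0,1}
  fail(6) 'bcc': from fail(5)=2 chase 'c': 2 ⇒ 3;  out={2}∪out(3)={2,3}

Run:
i=0 'a': node 0→0
i=1 'c': node 0→2
i=2 'b': node 2→1 (fail-walked)  ** P0@[2:2]
i=3 'a': node 1→0 (fail-walked)
i=4 'c': node 0→2
i=5 'c': node 2→3  ** P3@[4:5]
i=6 'b': node 3→4  ** P0@[6:6],P1@[4:6]
i=7 'c': node 4→5 (fail-walked)
i=8 'c': node 5→6  ** P2@[6:8],P3@[7:8]
i=9 'c': node 6→3 (fail-walked)  ** P3@[8:9]
i=10 'a': node 3→0 (fail-walked)
i=11 'c': node 0→2
i=12 'c': node 2→3  ** P3@[11:12]
i=13 'b': node 3→4  ** P0@[13:13],P1@[11:13]
i=14 'a': node 4→0 (fail-walked)
i=15 'c': node 0→2
i=16 'c': node 2→3  ** P3@[15:16]
i=17 'c': node 3→3 (fail-walked)  ** P3@[16:17]
i=18 'b': node 3→4  ** P0@[18:18],P1@[16:18]
i=19 'a': node 4→0 (fail-walked)
i=20 'a': node 0→0
i=21 'b': node 0→1  ** P0@[21:21]
i=22 'a': node 1→0 (fail-walked)
i=23 'b': node 0→1  ** P0@[23:23]
i=24 'c': node 1→5
i=25 'c': node 5→6  ** P2@[23:25],P3@[24:25]
i=26 'b': node 6→4 (fail-walked)  ** P0@[26:26],P1@[24:26]
i=27 'c': node 4→5 (fail-walked)
i=28 'c': node 5→6  ** P2@[26:28],P3@[27:28]
i=29 'b': node 6→4 (fail-walked)  ** P0@[29:29],P1@[27:29]
i=30 'c': node 4→5 (fail-walked)
i=31 'c': node 5→6  ** P2@[29:31],P3@[30:31]
i=32 'b': node 6→4 (fail-walked)  ** P0@[32:32],P1@[30:32]
i=33 'b': node 4→1 (fail-walked)  ** P0@[33:33]
i=34 'b': node 1→1 (fail-walked)  ** P0@[34:34]
i=35 'a': node 1→0 (fail-walked)
i=36 'c': node 0→2
i=37 'c': node 2→3  ** P3@[36:37]
i=38 'c': node 3→3 (fail-walked)  ** P3@[37:38]
i=39 'b': node 3→4  ** P0@[39:39],P1@[37:39]
i=40 'a': node 4→0 (fail-walked)
i=41 'c': node 0→2
i=42 'c': node 2→3  ** P3@[41:42]
i=43 'b': node 3→4  ** P0@[43:43],P1@[41:43]
i=44 'c': node 4→5 (fail-walked)
i=45 'c': node 5→6  ** P2@[43:45],P3@[44:45]
i=46 'c': node 6→3 (fail-walked)  ** P3@[45:46]
i=47 'b': node 3→4  ** P0@[47:47],P1@[45:47]
i=48 'a': node 4→0 (fail-walked)
i=49 'a': node 0→0
i=50 'a': node 0→0
i=51 'a': node 0→0
i=52 'a': node 0→0
i=53 'c': node 0→2
i=54 'c': node 2→3  ** P3@[53:54]
i=55 'a': node 3→0 (fail-walked)
i=56 'c': node 0→2
i=57 'c': node 2→3  ** P3@[56:57]
i=58 'b': node 3→4  ** P0@[58:58],P1@[56:58]
i=59 'a': node 4→0 (fail-walked)
i=60 'b': node 0→1  ** P0@[60:60]
i=61 'a': node 1→0 (fail-walked)

Result: [[2,0],[5,3],[6,0],[6,1],[8,2],[8,3],[9,3],[12,3],[13,0],[13,1],[16,3],[17,3],[18,0],[18,1],[21,0],[23,0],[25,2],[25,3],[26,0],[26,1],[28,2],[28,3],[29,0],[29,1],[31,2],[31,3],[32,0],[32,1],[33,0],[34,0],[37,3],[38,3],[39,0],[39,1],[42,3],[43,0],[43,1],[45,2],[45,3],[46,3],[47,0],[47,1],[54,3],[57,3],[58,0],[58,1],[60,0]]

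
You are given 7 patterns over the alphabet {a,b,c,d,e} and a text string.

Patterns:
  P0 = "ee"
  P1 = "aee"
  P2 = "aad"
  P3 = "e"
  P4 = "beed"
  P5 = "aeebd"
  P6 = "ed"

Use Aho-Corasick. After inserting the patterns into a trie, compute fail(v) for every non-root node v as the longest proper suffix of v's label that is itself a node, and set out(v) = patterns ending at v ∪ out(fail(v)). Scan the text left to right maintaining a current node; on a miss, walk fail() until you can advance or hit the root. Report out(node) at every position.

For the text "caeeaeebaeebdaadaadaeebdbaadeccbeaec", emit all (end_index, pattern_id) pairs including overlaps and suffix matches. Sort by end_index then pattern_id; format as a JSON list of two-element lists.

Build automaton:
Trie (insert patterns):
  n0 'ε': a→3 b→8 e→1
  n1 'e': d→14 e→2  [P3 ends]
  n2 'ee': ·  [P0 ends]
  n3 'a': a→6 e→4
  n4 'ae': e→5
  n5 'aee': b→12  [P1 ends]
  n6 'aa': d→7
  n7 'aad': ·  [P2 ends]
  n8 'b': e→9
  n9 'be': e→10
  n10 'bee': d→11
  n11 'beed': ·  [P4 ends]
  n12 'aeeb': d→13
  n13 'aeebd': ·  [P5 ends]
  n14 'ed': ·  [P6 ends]

BFS fail/out derivation:
  n1('e'): parent n0 fail=0; on 'e' 0 → fail=0;  out {3}∪∅={3}
  n3('a'): parent n0 fail=0; on 'a' 0 → fail=0;  out ∅∪∅=∅
  n8('b'): parent n0 fail=0; on 'b' 0 → fail=0;  out ∅∪∅=∅
  n2('ee'): parent n1 fail=0; on 'e' 0 → fail=1;  out {0}∪{3}={0,3}
  n4('ae'): parent n3 fail=0; on 'e' 0 → fail=1;  out ∅∪{3}={3}
  n6('aa'): parent n3 fail=0; on 'a' 0 → fail=3;  out ∅∪∅=∅
  n9('be'): parent n8 fail=0; on 'e' 0 → fail=1;  out ∅∪{3}={3}
  n14('ed'): parent n1 fail=0; on 'd' 0 → fail=0;  out {6}∪∅={6}
  n5('aee'): parent n4 fail=1; on 'e' 1 → fail=2;  out {1}∪{0,3}={0,1,3}
  n7('aad'): parent n6 fail=3; on 'd' 3→0 → fail=0;  out {2}∪∅={2}
  n10('bee'): parent n9 fail=1; on 'e' 1 → fail=2;  out ∅∪{0,3}={0,3}
  n11('beed'): parent n10 fail=2; on 'd' 2→1 → fail=14;  out {4}∪{6}={4,6}
  n12('aeeb'): parent n5 fail=2; on 'b' 2→1→0 → fail=8;  out ∅∪∅=∅
  n13('aeebd'): parent n12 fail=8; on 'd' 8→0 → fail=0;  out {5}∪∅={5}

Scan:
i=0 'c': node 0→0
i=1 'a': node 0→3
i=2 'e': node 3→4  → match P3@[2:2]
i=3 'e': node 4→5  → match P0@[2:3],P1@[1:3],P3@[3:3]
i=4 'a': node 5→3 (fail-walked)
i=5 'e': node 3→4  → match P3@[5:5]
i=6 'e': node 4→5  → match P0@[5:6],P1@[4:6],P3@[6:6]
i=7 'b': node 5→12
i=8 'a': node 12→3 (fail-walked)
i=9 'e': node 3→4  → match P3@[9:9]
i=10 'e': node 4→5  → match P0@[9:10],P1@[8:10],P3@[10:10]
i=11 'b': node 5→12
i=12 'd': node 12→13  → match P5@[8:12]
i=13 'a': node 13→3 (fail-walked)
i=14 'a': node 3→6
i=15 'd': node 6→7  → match P2@[13:15]
i=16 'a': node 7→3 (fail-walked)
i=17 'a': node 3→6
i=18 'd': node 6→7  → match P2@[16:18]
i=19 'a': node 7→3 (fail-walked)
i=20 'e': node 3→4  → match P3@[20:20]
i=21 'e': node 4→5  → match P0@[20:21],P1@[19:21],P3@[21:21]
i=22 'b': node 5→12
i=23 'd': node 12→13  → match P5@[19:23]
i=24 'b': node 13→8 (fail-walked)
i=25 'a': node 8→3 (fail-walked)
i=26 'a': node 3→6
i=27 'd': node 6→7  → match P2@[25:27]
i=28 'e': node 7→1 (fail-walked)  → match P3@[28:28]
i=29 'c': node 1→0 (fail-walked)
i=30 'c': node 0→0
i=31 'b': node 0→8
i=32 'e': node 8→9  → match P3@[32:32]
i=33 'a': node 9→3 (fail-walked)
i=34 'e': node 3→4  → match P3@[34:34]
i=35 'c': node 4→0 (fail-walked)

Matches: [[2,3],[3,0],[3,1],[3,3],[5,3],[6,0],[6,1],[6,3],[9,3],[10,0],[10,1],[10,3],[12,5],[15,2],[18,2],[20,3],[21,0],[21,1],[21,3],[23,5],[27,2],[28,3],[32,3],[34,3]]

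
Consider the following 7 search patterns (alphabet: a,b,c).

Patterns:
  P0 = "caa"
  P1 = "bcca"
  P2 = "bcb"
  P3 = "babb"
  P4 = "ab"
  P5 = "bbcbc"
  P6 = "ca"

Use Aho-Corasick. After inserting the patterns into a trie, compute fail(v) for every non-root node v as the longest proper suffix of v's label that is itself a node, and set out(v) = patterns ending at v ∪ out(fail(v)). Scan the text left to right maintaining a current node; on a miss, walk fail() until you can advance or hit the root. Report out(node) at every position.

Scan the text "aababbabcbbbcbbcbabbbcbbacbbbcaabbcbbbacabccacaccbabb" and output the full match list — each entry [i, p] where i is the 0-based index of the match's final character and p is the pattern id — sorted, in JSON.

Construct AC machine:
Trie (insert patterns):
  n0 'ε': a→12 b→4 c→1
  n1 'c': a→2
  n2 'ca': a→3  [P6 ends]
  n3 'caa': ·  [P0 ends]
  n4 'b': a→9 b→14 c→5
  n5 'bc': b→8 c→6
  n6 'bcc': a→7
  n7 'bcca': ·  [P1 ends]
  n8 'bcb': ·  [P2 ends]
  n9 'ba': b→10
  n10 'bab': b→11
  n11 'babb': ·  [P3 ends]
  n12 'a': b→13
  n13 'ab': ·  [P4 ends]
  n14 'bb': c→15
  n15 'bbc': b→16
  n16 'bbcb': c→17
  n17 'bbcbc': ·  [P5 ends]

Failure links (BFS by depth):
  fail(1) 'c': from fail(0)=0 chase 'c': 0 ⇒ 0;  out=∅∪out(0)=∅
  fail(4) 'b': from fail(0)=0 chase 'b': 0 ⇒ 0;  out=∅∪out(0)=∅
  fail(12) 'a': from fail(0)=0 chase 'a': 0 ⇒ 0;  out=∅∪out(0)=∅
  fail(2) 'ca': from fail(1)=0 chase 'a': 0 ⇒ 12;  out={6}∪out(12)={6}
  fail(5) 'bc': from fail(4)=0 chase 'c': 0 ⇒ 1;  out=∅∪out(1)=∅
  fail(9) 'ba': from fail(4)=0 chase 'a': 0 ⇒ 12;  out=∅∪out(12)=∅
  fail(13) 'ab': from fail(12)=0 chase 'b': 0 ⇒ 4;  out={4}∪out(4)={4}
  fail(14) 'bb': from fail(4)=0 chase 'b': 0 ⇒ 4;  out=∅∪out(4)=∅
  fail(3) 'caa': from fail(2)=12 chase 'a': 12→0 ⇒ 12;  out={0}∪out(12)={0}
  fail(6) 'bcc': from fail(5)=1 chase 'c': 1→0 ⇒ 1;  out=∅∪out(1)=∅
  fail(8) 'bcb': from fail(5)=1 chase 'b': 1→0 ⇒ 4;  out={2}∪out(4)={2}
  fail(10) 'bab': from fail(9)=12 chase 'b': 12 ⇒ 13;  out=∅∪out(13)={4}
  fail(15) 'bbc': from fail(14)=4 chase 'c': 4 ⇒ 5;  out=∅∪out(5)=∅
  fail(7) 'bcca': from fail(6)=1 chase 'a': 1 ⇒ 2;  out={1}∪out(2)={1,6}
  fail(11) 'babb': from fail(10)=13 chase 'b': 13→4 ⇒ 14;  out={3}∪out(14)={3}
  fail(16) 'bbcb': from fail(15)=5 chase 'b': 5 ⇒ 8;  out=∅∪out(8)={2}
  fail(17) 'bbcbc': from fail(16)=8 chase 'c': 8→4 ⇒ 5;  out={5}∪out(5)={5}

Run:
pos 0 'a': at 12
pos 1 'a': at 12 (via fail)
pos 2 'b': at 13  → match P4@[1:2]
pos 3 'a': at 9 (via fail)
pos 4 'b': at 10  → match P4@[3:4]
pos 5 'b': at 11  → match P3@[2:5]
pos 6 'a': at 9 (via fail)
pos 7 'b': at 10  → match P4@[6:7]
pos 8 'c': at 5 (via fail)
pos 9 'b': at 8  → match P2@[7:9]
pos 10 'b': at 14 (via fail)
pos 11 'b': at 14 (via fail)
pos 12 'c': at 15
pos 13 'b': at 16  → match P2@[11:13]
pos 14 'b': at 14 (via fail)
pos 15 'c': at 15
pos 16 'b': at 16  → match P2@[14:16]
pos 17 'a': at 9 (via fail)
pos 18 'b': at 10  → match P4@[17:18]
pos 19 'b': at 11  → match P3@[16:19]
pos 20 'b': at 14 (via fail)
pos 21 'c': at 15
pos 22 'b': at 16  → match P2@[20:22]
pos 23 'b': at 14 (via fail)
pos 24 'a': at 9 (via fail)
pos 25 'c': at 1 (via fail)
pos 26 'b': at 4 (via fail)
pos 27 'b': at 14
pos 28 'b': at 14 (via fail)
pos 29 'c': at 15
pos 30 'a': at 2 (via fail)  → match P6@[29:30]
pos 31 'a': at 3  → match P0@[29:31]
pos 32 'b': at 13 (via fail)  → match P4@[31:32]
pos 33 'b': at 14 (via fail)
pos 34 'c': at 15
pos 35 'b': at 16  → match P2@[33:35]
pos 36 'b': at 14 (via fail)
pos 37 'b': at 14 (via fail)
pos 38 'a': at 9 (via fail)
pos 39 'c': at 1 (via fail)
pos 40 'a': at 2  → match P6@[39:40]
pos 41 'b': at 13 (via fail)  → match P4@[40:41]
pos 42 'c': at 5 (via fail)
pos 43 'c': at 6
pos 44 'a': at 7  → match P1@[41:44],P6@[43:44]
pos 45 'c': at 1 (via fail)
pos 46 'a': at 2  → match P6@[45:46]
pos 47 'c': at 1 (via fail)
pos 48 'c': at 1 (via fail)
pos 49 'b': at 4 (via fail)
pos 50 'a': at 9
pos 51 'b': at 10  → match P4@[50:51]
pos 52 'b': at 11  → match P3@[49:52]

All matches (sorted): [[2,4],[4,4],[5,3],[7,4],[9,2],[13,2],[16,2],[18,4],[19,3],[22,2],[30,6],[31,0],[32,4],[35,2],[40,6],[41,4],[44,1],[44,6],[46,6],[51,4],[52,3]]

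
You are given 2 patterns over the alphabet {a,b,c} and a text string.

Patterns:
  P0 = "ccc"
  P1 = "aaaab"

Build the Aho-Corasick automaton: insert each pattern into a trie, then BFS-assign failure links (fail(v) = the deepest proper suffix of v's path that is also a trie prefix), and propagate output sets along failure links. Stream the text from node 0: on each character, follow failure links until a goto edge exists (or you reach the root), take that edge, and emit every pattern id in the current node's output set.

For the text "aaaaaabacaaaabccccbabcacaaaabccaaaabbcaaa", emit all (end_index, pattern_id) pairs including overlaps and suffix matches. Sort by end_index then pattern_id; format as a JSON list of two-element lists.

Construct AC machine:
Trie nodes:
  0='ε' goto a→4 c→1
  1='c' goto c→2
  2='cc' goto c→3
  3='ccc' goto ·  ←P0
  4='a' goto a→5
  5='aa' goto a→6
  6='aaa' goto a→7
  7='aaaa' goto b→8
  8='aaaab' goto ·  ←P1

BFS fail/out derivation:
  fail(1) 'c': from fail(0)=0 chase 'c': 0 ⇒ 0;  out=∅∪out(0)=∅
  fail(4) 'a': from fail(0)=0 chase 'a': 0 ⇒ 0;  out=∅∪out(0)=∅
  fail(2) 'cc': from fail(1)=0 chase 'c': 0 ⇒ 1;  out=∅∪out(1)=∅
  fail(5) 'aa': from fail(4)=0 chase 'a': 0 ⇒ 4;  out=∅∪out(4)=∅
  fail(3) 'ccc': from fail(2)=1 chase 'c': 1 ⇒ 2;  out={0}∪out(2)={0}
  fail(6) 'aaa': from fail(5)=4 chase 'a': 4 ⇒ 5;  out=∅∪out(5)=∅
  fail(7) 'aaaa': from fail(6)=5 chase 'a': 5 ⇒ 6;  out=∅∪out(6)=∅
  fail(8) 'aaaab': from fail(7)=6 chase 'b': 6→5→4→0 ⇒ 0;  out={1}∪out(0)={1}

Run:
pos 0 'a': at 4
pos 1 'a': at 5
pos 2 'a': at 6
pos 3 'a': at 7
pos 4 'a': at 7 (via fail)
pos 5 'a': at 7 (via fail)
pos 6 'b': at 8  → match P1@[2:6]
pos 7 'a': at 4 (via fail)
pos 8 'c': at 1 (via fail)
pos 9 'a': at 4 (via fail)
pos 10 'a': at 5
pos 11 'a': at 6
pos 12 'a': at 7
pos 13 'b': at 8  → match P1@[9:13]
pos 14 'c': at 1 (via fail)
pos 15 'c': at 2
pos 16 'c': at 3  → match P0@[14:16]
pos 17 'c': at 3 (via fail)  → match P0@[15:17]
pos 18 'b': at 0 (via fail)
pos 19 'a': at 4
pos 20 'b': at 0 (via fail)
pos 21 'c': at 1
pos 22 'a': at 4 (via fail)
pos 23 'c': at 1 (via fail)
pos 24 'a': at 4 (via fail)
pos 25 'a': at 5
pos 26 'a': at 6
pos 27 'a': at 7
pos 28 'b': at 8  → match P1@[24:28]
pos 29 'c': at 1 (via fail)
pos 30 'c': at 2
pos 31 'a': at 4 (via fail)
pos 32 'a': at 5
pos 33 'a': at 6
pos 34 'a': at 7
pos 35 'b': at 8  → match P1@[31:35]
pos 36 'b': at 0 (via fail)
pos 37 'c': at 1
pos 38 'a': at 4 (via fail)
pos 39 'a': at 5
pos 40 'a': at 6

All matches (sorted): [[6,1],[13,1],[16,0],[17,0],[28,1],[35,1]]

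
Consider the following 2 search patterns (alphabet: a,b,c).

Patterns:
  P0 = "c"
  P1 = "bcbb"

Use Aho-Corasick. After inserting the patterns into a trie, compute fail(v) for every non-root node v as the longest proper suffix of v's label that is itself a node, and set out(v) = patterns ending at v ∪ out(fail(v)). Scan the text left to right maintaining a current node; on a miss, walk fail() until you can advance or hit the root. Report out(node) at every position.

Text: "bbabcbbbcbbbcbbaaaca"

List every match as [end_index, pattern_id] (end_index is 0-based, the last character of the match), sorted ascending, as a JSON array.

Construct AC machine:
Trie (insert patterns):
  n0 'ε': b→2 c→1
  n1 'c': ·  ←P0
  n2 'b': c→3
  n3 'bc': b→4
  n4 'bcb': b→5
  n5 'bcbb': ·  ←P1

Failure links (BFS by depth):
  n1('c'): parent n0 fail=0; on 'c' 0 → fail=0;  out {0}∪∅={0}
  n2('b'): parent n0 fail=0; on 'b' 0 → fail=0;  out ∅∪∅=∅
  n3('bc'): parent n2 fail=0; on 'c' 0 → fail=1;  out ∅∪{0}={0}
  n4('bcb'): parent n3 fail=1; on 'b' 1→0 → fail=2;  out ∅∪∅=∅
  n5('bcbb'): parent n4 fail=2; on 'b' 2→0 → fail=2;  out {1}∪∅={1}

Scan:
[0] read 'b'  n0⇒n2
[1] read 'b'  n2⇒n2 ·f
[2] read 'a'  n2⇒n0 ·f
[3] read 'b'  n0⇒n2
[4] read 'c'  n2⇒n3  → match P0@[4:4]
[5] read 'b'  n3⇒n4
[6] read 'b'  n4⇒n5  → match P1@[3:6]
[7] read 'b'  n5⇒n2 ·f
[8] read 'c'  n2⇒n3  → match P0@[8:8]
[9] read 'b'  n3⇒n4
[10] read 'b'  n4⇒n5  → match P1@[7:10]
[11] read 'b'  n5⇒n2 ·f
[12] read 'c'  n2⇒n3  → match P0@[12:12]
[13] read 'b'  n3⇒n4
[14] read 'b'  n4⇒n5  → match P1@[11:14]
[15] read 'a'  n5⇒n0 ·f
[16] read 'a'  n0⇒n0
[17] read 'a'  n0⇒n0
[18] read 'c'  n0⇒n1  → match P0@[18:18]
[19] read 'a'  n1⇒n0 ·f

Result: [[4,0],[6,1],[8,0],[10,1],[12,0],[14,1],[18,0]]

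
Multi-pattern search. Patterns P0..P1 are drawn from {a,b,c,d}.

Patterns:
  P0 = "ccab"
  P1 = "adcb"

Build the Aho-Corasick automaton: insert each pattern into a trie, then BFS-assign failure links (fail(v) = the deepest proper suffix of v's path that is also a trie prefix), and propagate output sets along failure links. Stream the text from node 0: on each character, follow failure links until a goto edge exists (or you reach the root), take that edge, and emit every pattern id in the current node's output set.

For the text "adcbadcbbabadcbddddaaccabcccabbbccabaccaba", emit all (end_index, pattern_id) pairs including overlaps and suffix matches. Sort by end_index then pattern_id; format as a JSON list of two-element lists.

Build:
Trie (insert patterns):
  0='ε' goto a→5 c→1
  1='c' goto c→2
  2='cc' goto a→3
  3='cca' goto b→4
  4='ccab' goto ·  [P0 ends]
  5='a' goto d→6
  6='ad' goto c→7
  7='adc' goto b→8
  8='adcb' goto ·  [P1 ends]

BFS fail/out derivation:
  fail(1) 'c': from fail(0)=0 chase 'c': 0 ⇒ 0;  out=∅∪out(0)=∅
  fail(5) 'a': from fail(0)=0 chase 'a': 0 ⇒ 0;  out=∅∪out(0)=∅
  fail(2) 'cc': from fail(1)=0 chase 'c': 0 ⇒ 1;  out=∅∪out(1)=∅
  fail(6) 'ad': from fail(5)=0 chase 'd': 0 ⇒ 0;  out=∅∪out(0)=∅
  fail(3) 'cca': from fail(2)=1 chase 'a': 1→0 ⇒ 5;  out=∅∪out(5)=∅
  fail(7) 'adc': from fail(6)=0 chase 'c': 0 ⇒ 1;  out=∅∪out(1)=∅
  fail(4) 'ccab': from fail(3)=5 chase 'b': 5→0 ⇒ 0;  out={0}∪out(0)={0}
  fail(8) 'adcb': from fail(7)=1 chase 'b': 1→0 ⇒ 0;  out={1}∪out(0)={1}

Run:
pos 0 'a': at 5
pos 1 'd': at 6
pos 2 'c': at 7
pos 3 'b': at 8  ** P1@[0:3]
pos 4 'a': at 5 ·f
pos 5 'd': at 6
pos 6 'c': at 7
pos 7 'b': at 8  ** P1@[4:7]
pos 8 'b': at 0 ·f
pos 9 'a': at 5
pos 10 'b': at 0 ·f
pos 11 'a': at 5
pos 12 'd': at 6
pos 13 'c': at 7
pos 14 'b': at 8  ** P1@[11:14]
pos 15 'd': at 0 ·f
pos 16 'd': at 0
pos 17 'd': at 0
pos 18 'd': at 0
pos 19 'a': at 5
pos 20 'a': at 5 ·f
pos 21 'c': at 1 ·f
pos 22 'c': at 2
pos 23 'a': at 3
pos 24 'b': at 4  ** P0@[21:24]
pos 25 'c': at 1 ·f
pos 26 'c': at 2
pos 27 'c': at 2 ·f
pos 28 'a': at 3
pos 29 'b': at 4  ** P0@[26:29]
pos 30 'b': at 0 ·f
pos 31 'b': at 0
pos 32 'c': at 1
pos 33 'c': at 2
pos 34 'a': at 3
pos 35 'b': at 4  ** P0@[32:35]
pos 36 'a': at 5 ·f
pos 37 'c': at 1 ·f
pos 38 'c': at 2
pos 39 'a': at 3
pos 40 'b': at 4  ** P0@[37:40]
pos 41 'a': at 5 ·f

Result: [[3,1],[7,1],[14,1],[24,0],[29,0],[35,0],[40,0]]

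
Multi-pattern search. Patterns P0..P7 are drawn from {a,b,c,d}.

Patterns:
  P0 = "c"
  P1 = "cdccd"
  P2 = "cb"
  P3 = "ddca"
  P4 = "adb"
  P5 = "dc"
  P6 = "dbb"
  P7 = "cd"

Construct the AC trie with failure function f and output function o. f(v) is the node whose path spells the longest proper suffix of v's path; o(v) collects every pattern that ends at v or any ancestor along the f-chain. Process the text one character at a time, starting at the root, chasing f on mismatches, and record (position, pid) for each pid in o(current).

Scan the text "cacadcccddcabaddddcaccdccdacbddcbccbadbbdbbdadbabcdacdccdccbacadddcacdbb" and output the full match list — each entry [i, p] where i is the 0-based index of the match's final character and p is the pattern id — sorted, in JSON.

Build automaton:
Trie nodes:
  n0 'ε': a→11 c→1 d→7
  n1 'c': b→6 d→2  ←P0
  n2 'cd': c→3  ←P7
  n3 'cdc': c→4
  n4 'cdcc': d→5
  n5 'cdccd': ·  ←P1
  n6 'cb': ·  ←P2
  n7 'd': b→15 c→14 d→8
  n8 'dd': c→9
  n9 'ddc': a→10
  n10 'ddca': ·  ←P3
  n11 'a': d→12
  n12 'ad': b→13
  n13 'adb': ·  ←P4
  n14 'dc': ·  ←P5
  n15 'db': b→16
  n16 'dbb': ·  ←P6

Failure links (BFS by depth):
  fail(1) 'c': from fail(0)=0 chase 'c': 0 ⇒ 0;  out={0}∪out(0)={0}
  fail(7) 'd': from fail(0)=0 chase 'd': 0 ⇒ 0;  out=∅∪out(0)=∅
  fail(11) 'a': from fail(0)=0 chase 'a': 0 ⇒ 0;  out=∅∪out(0)=∅
  fail(2) 'cd': from fail(1)=0 chase 'd': 0 ⇒ 7;  out={7}∪out(7)={7}
  fail(6) 'cb': from fail(1)=0 chase 'b': 0 ⇒ 0;  out={2}∪out(0)={2}
  fail(8) 'dd': from fail(7)=0 chase 'd': 0 ⇒ 7;  out=∅∪out(7)=∅
  fail(12) 'ad': from fail(11)=0 chase 'd': 0 ⇒ 7;  out=∅∪out(7)=∅
  fail(14) 'dc': from fail(7)=0 chase 'c': 0 ⇒ 1;  out={5}∪out(1)={0,5}
  fail(15) 'db': from fail(7)=0 chase 'b': 0 ⇒ 0;  out=∅∪out(0)=∅
  fail(3) 'cdc': from fail(2)=7 chase 'c': 7 ⇒ 14;  out=∅∪out(14)={0,5}
  fail(9) 'ddc': from fail(8)=7 chase 'c': 7 ⇒ 14;  out=∅∪out(14)={0,5}
  fail(13) 'adb': from fail(12)=7 chase 'b': 7 ⇒ 15;  out={4}∪out(15)={4}
  fail(16) 'dbb': from fail(15)=0 chase 'b': 0 ⇒ 0;  out={6}∪out(0)={6}
  fail(4) 'cdcc': from fail(3)=14 chase 'c': 14→1→0 ⇒ 1;  out=∅∪out(1)={0}
  fail(10) 'ddca': from fail(9)=14 chase 'a': 14→1→0 ⇒ 11;  out={3}∪out(11)={3}
  fail(5) 'cdccd': from fail(4)=1 chase 'd': 1 ⇒ 2;  out={1}∪out(2)={1,7}

Text stream:
[0] read 'c'  n0⇒n1  ** P0@[0:0]
[1] read 'a'  n1⇒n11 ·f
[2] read 'c'  n11⇒n1 ·f  ** P0@[2:2]
[3] read 'a'  n1⇒n11 ·f
[4] read 'd'  n11⇒n12
[5] read 'c'  n12⇒n14 ·f  ** P0@[5:5],P5@[4:5]
[6] read 'c'  n14⇒n1 ·f  ** P0@[6:6]
[7] read 'c'  n1⇒n1 ·f  ** P0@[7:7]
[8] read 'd'  n1⇒n2  ** P7@[7:8]
[9] read 'd'  n2⇒n8 ·f
[10] read 'c'  n8⇒n9  ** P0@[10:10],P5@[9:10]
[11] read 'a'  n9⇒n10  ** P3@[8:11]
[12] read 'b'  n10⇒n0 ·f
[13] read 'a'  n0⇒n11
[14] read 'd'  n11⇒n12
[15] read 'd'  n12⇒n8 ·f
[16] read 'd'  n8⇒n8 ·f
[17] read 'd'  n8⇒n8 ·f
[18] read 'c'  n8⇒n9  ** P0@[18:18],P5@[17:18]
[19] read 'a'  n9⇒n10  ** P3@[16:19]
[20] read 'c'  n10⇒n1 ·f  ** P0@[20:20]
[21] read 'c'  n1⇒n1 ·f  ** P0@[21:21]
[22] read 'd'  n1⇒n2  ** P7@[21:22]
[23] read 'c'  n2⇒n3  ** P0@[23:23],P5@[22:23]
[24] read 'c'  n3⇒n4  ** P0@[24:24]
[25] read 'd'  n4⇒n5  ** P1@[21:25],P7@[24:25]
[26] read 'a'  n5⇒n11 ·f
[27] read 'c'  n11⇒n1 ·f  ** P0@[27:27]
[28] read 'b'  n1⇒n6  ** P2@[27:28]
[29] read 'd'  n6⇒n7 ·f
[30] read 'd'  n7⇒n8
[31] read 'c'  n8⇒n9  ** P0@[31:31],P5@[30:31]
[32] read 'b'  n9⇒n6 ·f  ** P2@[31:32]
[33] read 'c'  n6⇒n1 ·f  ** P0@[33:33]
[34] read 'c'  n1⇒n1 ·f  ** P0@[34:34]
[35] read 'b'  n1⇒n6  ** P2@[34:35]
[36] read 'a'  n6⇒n11 ·f
[37] read 'd'  n11⇒n12
[38] read 'b'  n12⇒n13  ** P4@[36:38]
[39] read 'b'  n13⇒n16 ·f  ** P6@[37:39]
[40] read 'd'  n16⇒n7 ·f
[41] read 'b'  n7⇒n15
[42] read 'b'  n15⇒n16  ** P6@[40:42]
[43] read 'd'  n16⇒n7 ·f
[44] read 'a'  n7⇒n11 ·f
[45] read 'd'  n11⇒n12
[46] read 'b'  n12⇒n13  ** P4@[44:46]
[47] read 'a'  n13⇒n11 ·f
[48] read 'b'  n11⇒n0 ·f
[49] read 'c'  n0⇒n1  ** P0@[49:49]
[50] read 'd'  n1⇒n2  ** P7@[49:50]
[51] read 'a'  n2⇒n11 ·f
[52] read 'c'  n11⇒n1 ·f  ** P0@[52:52]
[53] read 'd'  n1⇒n2  ** P7@[52:53]
[54] read 'c'  n2⇒n3  ** P0@[54:54],P5@[53:54]
[55] read 'c'  n3⇒n4  ** P0@[55:55]
[56] read 'd'  n4⇒n5  ** P1@[52:56],P7@[55:56]
[57] read 'c'  n5⇒n3 ·f  ** P0@[57:57],P5@[56:57]
[58] read 'c'  n3⇒n4  ** P0@[58:58]
[59] read 'b'  n4⇒n6 ·f  ** P2@[58:59]
[60] read 'a'  n6⇒n11 ·f
[61] read 'c'  n11⇒n1 ·f  ** P0@[61:61]
[62] read 'a'  n1⇒n11 ·f
[63] read 'd'  n11⇒n12
[64] read 'd'  n12⇒n8 ·f
[65] read 'd'  n8⇒n8 ·f
[66] read 'c'  n8⇒n9  ** P0@[66:66],P5@[65:66]
[67] read 'a'  n9⇒n10  ** P3@[64:67]
[68] read 'c'  n10⇒n1 ·f  ** P0@[68:68]
[69] read 'd'  n1⇒n2  ** P7@[68:69]
[70] read 'b'  n2⇒n15 ·f
[71] read 'b'  n15⇒n16  ** P6@[69:71]

Matches: [[0,0],[2,0],[5,0],[5,5],[6,0],[7,0],[8,7],[10,0],[10,5],[11,3],[18,0],[18,5],[19,3],[20,0],[21,0],[22,7],[23,0],[23,5],[24,0],[25,1],[25,7],[27,0],[28,2],[31,0],[31,5],[32,2],[33,0],[34,0],[35,2],[38,4],[39,6],[42,6],[46,4],[49,0],[50,7],[52,0],[53,7],[54,0],[54,5],[55,0],[56,1],[56,7],[57,0],[57,5],[58,0],[59,2],[61,0],[66,0],[66,5],[67,3],[68,0],[69,7],[71,6]]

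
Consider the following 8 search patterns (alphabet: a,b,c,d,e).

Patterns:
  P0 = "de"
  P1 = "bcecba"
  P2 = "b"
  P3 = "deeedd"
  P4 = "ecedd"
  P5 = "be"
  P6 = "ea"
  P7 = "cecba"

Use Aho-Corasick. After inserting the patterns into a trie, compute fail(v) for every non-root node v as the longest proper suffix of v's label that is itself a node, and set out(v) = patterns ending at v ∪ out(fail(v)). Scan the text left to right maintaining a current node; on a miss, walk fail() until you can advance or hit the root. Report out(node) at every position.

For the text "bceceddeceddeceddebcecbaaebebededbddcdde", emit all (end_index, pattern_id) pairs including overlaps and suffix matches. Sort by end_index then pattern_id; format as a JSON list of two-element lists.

Build:
Trie (insert patterns):
  n0 'ε': b→3 c→20 d→1 e→13
  n1 'd': e→2
  n2 'de': e→9  [P0 ends]
  n3 'b': c→4 e→18  [P2 ends]
  n4 'bc': e→5
  n5 'bce': c→6
  n6 'bcec': b→7
  n7 'bcecb': a→8
  n8 'bcecba': ·  [P1 ends]
  n9 'dee': e→10
  n10 'deee': d→11
  n11 'deeed': d→12
  n12 'deeedd': ·  [P3 ends]
  n13 'e': a→19 c→14
  n14 'ec': e→15
  n15 'ece': d→16
  n16 'eced': d→17
  n17 'ecedd': ·  [P4 ends]
  n18 'be': ·  [P5 ends]
  n19 'ea': ·  [P6 ends]
  n20 'c': e→21
  n21 'ce': c→22
  n22 'cec': b→23
  n23 'cecb': a→24
  n24 'cecba': ·  [P7 ends]

BFS fail/out derivation:
  fail(1) 'd': from fail(0)=0 chase 'd': 0 ⇒ 0;  out=∅∪out(0)=∅
  fail(3) 'b': from fail(0)=0 chase 'b': 0 ⇒ 0;  out={2}∪out(0)={2}
  fail(13) 'e': from fail(0)=0 chase 'e': 0 ⇒ 0;  out=∅∪out(0)=∅
  fail(20) 'c': from fail(0)=0 chase 'c': 0 ⇒ 0;  out=∅∪out(0)=∅
  fail(2) 'de': from fail(1)=0 chase 'e': 0 ⇒ 13;  out={0}∪out(13)={0}
  fail(4) 'bc': from fail(3)=0 chase 'c': 0 ⇒ 20;  out=∅∪out(20)=∅
  fail(14) 'ec': from fail(13)=0 chase 'c': 0 ⇒ 20;  out=∅∪out(20)=∅
  fail(18) 'be': from fail(3)=0 chase 'e': 0 ⇒ 13;  out={5}∪out(13)={5}
  fail(19) 'ea': from fail(13)=0 chase 'a': 0 ⇒ 0;  out={6}∪out(0)={6}
  fail(21) 'ce': from fail(20)=0 chase 'e': 0 ⇒ 13;  out=∅∪out(13)=∅
  fail(5) 'bce': from fail(4)=20 chase 'e': 20 ⇒ 21;  out=∅∪out(21)=∅
  fail(9) 'dee': from fail(2)=13 chase 'e': 13→0 ⇒ 13;  out=∅∪out(13)=∅
  fail(15) 'ece': from fail(14)=20 chase 'e': 20 ⇒ 21;  out=∅∪out(21)=∅
  fail(22) 'cec': from fail(21)=13 chase 'c': 13 ⇒ 14;  out=∅∪out(14)=∅
  fail(6) 'bcec': from fail(5)=21 chase 'c': 21 ⇒ 22;  out=∅∪out(22)=∅
  fail(10) 'deee': from fail(9)=13 chase 'e': 13→0 ⇒ 13;  out=∅∪out(13)=∅
  fail(16) 'eced': from fail(15)=21 chase 'd': 21→13→0 ⇒ 1;  out=∅∪out(1)=∅
  fail(23) 'cecb': from fail(22)=14 chase 'b': 14→20→0 ⇒ 3;  out=∅∪out(3)={2}
  fail(7) 'bcecb': from fail(6)=22 chase 'b': 22 ⇒ 23;  out=∅∪out(23)={2}
  fail(11) 'deeed': from fail(10)=13 chase 'd': 13→0 ⇒ 1;  out=∅∪out(1)=∅
  fail(17) 'ecedd': from fail(16)=1 chase 'd': 1→0 ⇒ 1;  out={4}∪out(1)={4}
  fail(24) 'cecba': from fail(23)=3 chase 'a': 3→0 ⇒ 0;  out={7}∪out(0)={7}
  fail(8) 'bcecba': from fail(7)=23 chase 'a': 23 ⇒ 24;  out={1}∪out(24)={1,7}
  fail(12) 'deeedd': from fail(11)=1 chase 'd': 1→0 ⇒ 1;  out={3}∪out(1)={3}

Run:
pos 0 'b': at 3  emit P2@[0:0]
pos 1 'c': at 4
pos 2 'e': at 5
pos 3 'c': at 6
pos 4 'e': at 15 (fail-walked)
pos 5 'd': at 16
pos 6 'd': at 17  emit P4@[2:6]
pos 7 'e': at 2 (fail-walked)  emit P0@[6:7]
pos 8 'c': at 14 (fail-walked)
pos 9 'e': at 15
pos 10 'd': at 16
pos 11 'd': at 17  emit P4@[7:11]
pos 12 'e': at 2 (fail-walked)  emit P0@[11:12]
pos 13 'c': at 14 (fail-walked)
pos 14 'e': at 15
pos 15 'd': at 16
pos 16 'd': at 17  emit P4@[12:16]
pos 17 'e': at 2 (fail-walked)  emit P0@[16:17]
pos 18 'b': at 3 (fail-walked)  emit P2@[18:18]
pos 19 'c': at 4
pos 20 'e': at 5
pos 21 'c': at 6
pos 22 'b': at 7  emit P2@[22:22]
pos 23 'a': at 8  emit P1@[18:23],P7@[19:23]
pos 24 'a': at 0 (fail-walked)
pos 25 'e': at 13
pos 26 'b': at 3 (fail-walked)  emit P2@[26:26]
pos 27 'e': at 18  emit P5@[26:27]
pos 28 'b': at 3 (fail-walked)  emit P2@[28:28]
pos 29 'e': at 18  emit P5@[28:29]
pos 30 'd': at 1 (fail-walked)
pos 31 'e': at 2  emit P0@[30:31]
pos 32 'd': at 1 (fail-walked)
pos 33 'b': at 3 (fail-walked)  emit P2@[33:33]
pos 34 'd': at 1 (fail-walked)
pos 35 'd': at 1 (fail-walked)
pos 36 'c': at 20 (fail-walked)
pos 37 'd': at 1 (fail-walked)
pos 38 'd': at 1 (fail-walked)
pos 39 'e': at 2  emit P0@[38:39]

Result: [[0,2],[6,4],[7,0],[11,4],[12,0],[16,4],[17,0],[18,2],[22,2],[23,1],[23,7],[26,2],[27,5],[28,2],[29,5],[31,0],[33,2],[39,0]]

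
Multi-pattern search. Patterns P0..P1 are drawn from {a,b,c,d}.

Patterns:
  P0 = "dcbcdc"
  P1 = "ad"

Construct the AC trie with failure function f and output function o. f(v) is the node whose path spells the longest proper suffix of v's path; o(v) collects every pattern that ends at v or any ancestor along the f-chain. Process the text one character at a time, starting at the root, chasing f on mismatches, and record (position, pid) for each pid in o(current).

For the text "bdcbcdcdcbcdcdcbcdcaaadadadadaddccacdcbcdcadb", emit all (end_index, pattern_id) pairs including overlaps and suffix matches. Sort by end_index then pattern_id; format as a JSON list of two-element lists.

Build automaton:
Trie nodes:
  n0 'ε': a→7 d→1
  n1 'd': c→2
  n2 'dc': b→3
  n3 'dcb': c→4
  n4 'dcbc': d→5
  n5 'dcbcd': c→6
  n6 'dcbcdc': ·  [P0 ends]
  n7 'a': d→8
  n8 'ad': ·  [P1 ends]

BFS fail/out derivation:
  fail(1) 'd': from fail(0)=0 chase 'd': 0 ⇒ 0;  out=∅∪out(0)=∅
  fail(7) 'a': from fail(0)=0 chase 'a': 0 ⇒ 0;  out=∅∪out(0)=∅
  fail(2) 'dc': from fail(1)=0 chase 'c': 0 ⇒ 0;  out=∅∪out(0)=∅
  fail(8) 'ad': from fail(7)=0 chase 'd': 0 ⇒ 1;  out={1}∪out(1)={1}
  fail(3) 'dcb': from fail(2)=0 chase 'b': 0 ⇒ 0;  out=∅∪out(0)=∅
  fail(4) 'dcbc': from fail(3)=0 chase 'c': 0 ⇒ 0;  out=∅∪out(0)=∅
  fail(5) 'dcbcd': from fail(4)=0 chase 'd': 0 ⇒ 1;  out=∅∪out(1)=∅
  fail(6) 'dcbcdc': from fail(5)=1 chase 'c': 1 ⇒ 2;  out={0}∪out(2)={0}

Run:
i=0 'b': node 0→0
i=1 'd': node 0→1
i=2 'c': node 1→2
i=3 'b': node 2→3
i=4 'c': node 3→4
i=5 'd': node 4→5
i=6 'c': node 5→6  → match P0@[1:6]
i=7 'd': node 6→1 (fail-walked)
i=8 'c': node 1→2
i=9 'b': node 2→3
i=10 'c': node 3→4
i=11 'd': node 4→5
i=12 'c': node 5→6  → match P0@[7:12]
i=13 'd': node 6→1 (fail-walked)
i=14 'c': node 1→2
i=15 'b': node 2→3
i=16 'c': node 3→4
i=17 'd': node 4→5
i=18 'c': node 5→6  → match P0@[13:18]
i=19 'a': node 6→7 (fail-walked)
i=20 'a': node 7→7 (fail-walked)
i=21 'a': node 7→7 (fail-walked)
i=22 'd': node 7→8  → match P1@[21:22]
i=23 'a': node 8→7 (fail-walked)
i=24 'd': node 7→8  → match P1@[23:24]
i=25 'a': node 8→7 (fail-walked)
i=26 'd': node 7→8  → match P1@[25:26]
i=27 'a': node 8→7 (fail-walked)
i=28 'd': node 7→8  → match P1@[27:28]
i=29 'a': node 8→7 (fail-walked)
i=30 'd': node 7→8  → match P1@[29:30]
i=31 'd': node 8→1 (fail-walked)
i=32 'c': node 1→2
i=33 'c': node 2→0 (fail-walked)
i=34 'a': node 0→7
i=35 'c': node 7→0 (fail-walked)
i=36 'd': node 0→1
i=37 'c': node 1→2
i=38 'b': node 2→3
i=39 'c': node 3→4
i=40 'd': node 4→5
i=41 'c': node 5→6  → match P0@[36:41]
i=42 'a': node 6→7 (fail-walked)
i=43 'd': node 7→8  → match P1@[42:43]
i=44 'b': node 8→0 (fail-walked)

All matches (sorted): [[6,0],[12,0],[18,0],[22,1],[24,1],[26,1],[28,1],[30,1],[41,0],[43,1]]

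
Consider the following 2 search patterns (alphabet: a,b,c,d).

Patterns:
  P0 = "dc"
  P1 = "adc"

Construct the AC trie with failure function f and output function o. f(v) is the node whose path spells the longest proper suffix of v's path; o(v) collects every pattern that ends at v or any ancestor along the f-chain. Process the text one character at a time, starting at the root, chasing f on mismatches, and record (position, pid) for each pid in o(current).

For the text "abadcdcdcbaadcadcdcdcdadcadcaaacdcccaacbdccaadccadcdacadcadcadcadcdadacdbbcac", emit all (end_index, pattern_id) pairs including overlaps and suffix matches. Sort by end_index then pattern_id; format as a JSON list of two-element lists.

Construct AC machine:
Trie nodes:
  0='ε' goto a→3 d→1
  1='d' goto c→2
  2='dc' goto ·  ←P0
  3='a' goto d→4
  4='ad' goto c→5
  5='adc' goto ·  ←P1

BFS fail/out derivation:
  n1('d'): parent n0 fail=0; on 'd' 0 → fail=0;  out ∅∪∅=∅
  n3('a'): parent n0 fail=0; on 'a' 0 → fail=0;  out ∅∪∅=∅
  n2('dc'): parent n1 fail=0; on 'c' 0 → fail=0;  out {0}∪∅={0}
  n4('ad'): parent n3 fail=0; on 'd' 0 → fail=1;  out ∅∪∅=∅
  n5('adc'): parent n4 fail=1; on 'c' 1 → fail=2;  out {1}∪{0}={0,1}

Run:
i=0 'a': node 0→3
i=1 'b': node 3→0 ·f
i=2 'a': node 0→3
i=3 'd': node 3→4
i=4 'c': node 4→5  → match P0@[3:4],P1@[2:4]
i=5 'd': node 5→1 ·f
i=6 'c': node 1→2  → match P0@[5:6]
i=7 'd': node 2→1 ·f
i=8 'c': node 1→2  → match P0@[7:8]
i=9 'b': node 2→0 ·f
i=10 'a': node 0→3
i=11 'a': node 3→3 ·f
i=12 'd': node 3→4
i=13 'c': node 4→5  → match P0@[12:13],P1@[11:13]
i=14 'a': node 5→3 ·f
i=15 'd': node 3→4
i=16 'c': node 4→5  → match P0@[15:16],P1@[14:16]
i=17 'd': node 5→1 ·f
i=18 'c': node 1→2  → match P0@[17:18]
i=19 'd': node 2→1 ·f
i=20 'c': node 1→2  → match P0@[19:20]
i=21 'd': node 2→1 ·f
i=22 'a': node 1→3 ·f
i=23 'd': node 3→4
i=24 'c': node 4→5  → match P0@[23:24],P1@[22:24]
i=25 'a': node 5→3 ·f
i=26 'd': node 3→4
i=27 'c': node 4→5  → match P0@[26:27],P1@[25:27]
i=28 'a': node 5→3 ·f
i=29 'a': node 3→3 ·f
i=30 'a': node 3→3 ·f
i=31 'c': node 3→0 ·f
i=32 'd': node 0→1
i=33 'c': node 1→2  → match P0@[32:33]
i=34 'c': node 2→0 ·f
i=35 'c': node 0→0
i=36 'a': node 0→3
i=37 'a': node 3→3 ·f
i=38 'c': node 3→0 ·f
i=39 'b': node 0→0
i=40 'd': node 0→1
i=41 'c': node 1→2  → match P0@[40:41]
i=42 'c': node 2→0 ·f
i=43 'a': node 0→3
i=44 'a': node 3→3 ·f
i=45 'd': node 3→4
i=46 'c': node 4→5  → match P0@[45:46],P1@[44:46]
i=47 'c': node 5→0 ·f
i=48 'a': node 0→3
i=49 'd': node 3→4
i=50 'c': node 4→5  → match P0@[49:50],P1@[48:50]
i=51 'd': node 5→1 ·f
i=52 'a': node 1→3 ·f
i=53 'c': node 3→0 ·f
i=54 'a': node 0→3
i=55 'd': node 3→4
i=56 'c': node 4→5  → match P0@[55:56],P1@[54:56]
i=57 'a': node 5→3 ·f
i=58 'd': node 3→4
i=59 'c': node 4→5  → match P0@[58:59],P1@[57:59]
i=60 'a': node 5→3 ·f
i=61 'd': node 3→4
i=62 'c': node 4→5  → match P0@[61:62],P1@[60:62]
i=63 'a': node 5→3 ·f
i=64 'd': node 3→4
i=65 'c': node 4→5  → match P0@[64:65],P1@[63:65]
i=66 'd': node 5→1 ·f
i=67 'a': node 1→3 ·f
i=68 'd': node 3→4
i=69 'a': node 4→3 ·f
i=70 'c': node 3→0 ·f
i=71 'd': node 0→1
i=72 'b': node 1→0 ·f
i=73 'b': node 0→0
i=74 'c': node 0→0
i=75 'a': node 0→3
i=76 'c': node 3→0 ·f

All matches (sorted): [[4,0],[4,1],[6,0],[8,0],[13,0],[13,1],[16,0],[16,1],[18,0],[20,0],[24,0],[24,1],[27,0],[27,1],[33,0],[41,0],[46,0],[46,1],[50,0],[50,1],[56,0],[56,1],[59,0],[59,1],[62,0],[62,1],[65,0],[65,1]]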